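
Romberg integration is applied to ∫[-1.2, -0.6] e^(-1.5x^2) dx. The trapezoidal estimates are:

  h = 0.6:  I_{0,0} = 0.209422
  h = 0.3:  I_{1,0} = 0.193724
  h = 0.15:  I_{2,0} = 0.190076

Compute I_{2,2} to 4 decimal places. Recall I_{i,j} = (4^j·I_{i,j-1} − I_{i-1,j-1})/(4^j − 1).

0.1889

I_{1,1} = (4·0.193724 − 0.209422) / 3 = 0.188491
I_{2,1} = 0.190076 + (0.190076 − 0.193724)/3 = 0.188860
I_{2,2} = 0.188860 + (0.188860 − 0.188491)/15 = 0.188885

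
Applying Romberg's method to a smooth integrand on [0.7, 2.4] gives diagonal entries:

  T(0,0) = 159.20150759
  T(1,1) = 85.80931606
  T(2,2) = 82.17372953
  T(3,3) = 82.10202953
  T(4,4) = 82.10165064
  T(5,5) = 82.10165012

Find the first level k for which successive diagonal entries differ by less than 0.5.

|T(1,1) − T(0,0)| = 73.39219153 ≥ 0.5
|T(2,2) − T(1,1)| = 3.63558653 ≥ 0.5
|T(3,3) − T(2,2)| = 0.07170000 < 0.5

k = 3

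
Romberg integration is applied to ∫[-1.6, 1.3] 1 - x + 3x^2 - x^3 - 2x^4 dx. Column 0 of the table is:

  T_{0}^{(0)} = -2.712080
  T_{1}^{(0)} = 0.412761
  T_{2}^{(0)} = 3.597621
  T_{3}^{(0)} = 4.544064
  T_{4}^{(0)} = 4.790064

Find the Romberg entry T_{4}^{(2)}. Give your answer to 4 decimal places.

4.8729

Richardson extrapolation on the trapezoidal column (denominator 4−1=3):
T_{3}^{(1)} = (4·4.544064 − 3.597621) / 3 = 4.859545
T_{4}^{(1)} = (4·4.790064 − 4.544064) / 3 = 4.872064
T_{4}^{(2)} = 4.872064 + (4.872064 − 4.859545)/15 = 4.872899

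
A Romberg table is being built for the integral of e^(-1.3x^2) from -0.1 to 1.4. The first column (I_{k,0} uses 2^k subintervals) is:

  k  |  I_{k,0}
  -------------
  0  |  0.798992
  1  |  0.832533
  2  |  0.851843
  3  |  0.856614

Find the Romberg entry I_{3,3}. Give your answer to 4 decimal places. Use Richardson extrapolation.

0.8582

Richardson extrapolation on the trapezoidal column (denominator 4−1=3):
I_{1,1} = 0.832533 + (0.832533 − 0.798992)/3 = 0.843713
I_{2,1} = 0.851843 + (0.851843 − 0.832533)/3 = 0.858280
I_{3,1} = (4·0.856614 − 0.851843) / 3 = 0.858204
I_{2,2} = 0.858280 + (0.858280 − 0.843713)/15 = 0.859251
I_{3,2} = 0.858204 + (0.858204 − 0.858280)/15 = 0.858199
I_{3,3} = (64·0.858199 − 0.859251) / 63 = 0.858182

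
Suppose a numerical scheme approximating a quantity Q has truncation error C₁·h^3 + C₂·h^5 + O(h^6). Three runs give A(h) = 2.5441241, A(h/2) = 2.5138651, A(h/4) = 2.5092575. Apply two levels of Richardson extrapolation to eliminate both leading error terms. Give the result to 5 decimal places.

2.50857

First eliminate the h^3 term (factor 2^3 = 8):
  B₁ = (8·2.5138651 − 2.5441241)/7 = 2.5095424
  B₂ = (8·2.5092575 − 2.5138651)/7 = 2.5085993
Then eliminate the h^5 term (factor 2^5 = 32):
  (32·2.5085993 − 2.5095424)/31 = 2.5085689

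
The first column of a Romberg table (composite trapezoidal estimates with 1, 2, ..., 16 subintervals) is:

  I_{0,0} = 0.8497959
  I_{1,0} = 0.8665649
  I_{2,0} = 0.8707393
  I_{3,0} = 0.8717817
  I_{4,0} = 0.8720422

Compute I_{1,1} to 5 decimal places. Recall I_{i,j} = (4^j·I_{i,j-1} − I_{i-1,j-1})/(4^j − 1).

Richardson extrapolation on the trapezoidal column (denominator 4−1=3):
I_{1,1} = (4·0.8665649 − 0.8497959) / 3 = 0.8721546

0.87215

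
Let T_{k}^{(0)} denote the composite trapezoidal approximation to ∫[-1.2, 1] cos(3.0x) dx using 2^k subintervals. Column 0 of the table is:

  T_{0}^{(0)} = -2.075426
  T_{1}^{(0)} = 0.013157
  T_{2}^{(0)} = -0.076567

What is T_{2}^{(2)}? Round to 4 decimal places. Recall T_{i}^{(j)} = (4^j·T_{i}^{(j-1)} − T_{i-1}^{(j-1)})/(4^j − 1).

Richardson extrapolation on the trapezoidal column (denominator 4−1=3):
T_{1}^{(1)} = (4·0.013157 − (-2.075426)) / 3 = 0.709351
T_{2}^{(1)} = (4·(-0.076567) − 0.013157) / 3 = -0.106475
T_{2}^{(2)} = (16·(-0.106475) − 0.709351) / 15 = -0.160863

-0.1609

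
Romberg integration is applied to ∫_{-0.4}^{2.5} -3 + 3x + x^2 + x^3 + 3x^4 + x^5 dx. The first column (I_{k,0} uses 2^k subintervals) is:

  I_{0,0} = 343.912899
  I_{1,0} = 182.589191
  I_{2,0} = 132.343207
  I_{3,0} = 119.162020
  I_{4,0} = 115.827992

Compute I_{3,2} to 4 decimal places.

114.7132

I_{2,1} = 132.343207 + (132.343207 − 182.589191)/3 = 115.594546
I_{3,1} = (4·119.162020 − 132.343207) / 3 = 114.768291
I_{3,2} = (16·114.768291 − 115.594546) / 15 = 114.713207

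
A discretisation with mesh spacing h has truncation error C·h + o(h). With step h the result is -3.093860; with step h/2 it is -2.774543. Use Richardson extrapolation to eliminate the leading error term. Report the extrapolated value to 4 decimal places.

-2.4552

The leading error scales as h; refining by a factor of 2 reduces it by 2^1 = 2.
Extrapolated value = (2·A(h/2) − A(h)) / (2 − 1)
= (2·(-2.774543) − (-3.093860)) / 1
= -2.455226 / 1 = -2.455226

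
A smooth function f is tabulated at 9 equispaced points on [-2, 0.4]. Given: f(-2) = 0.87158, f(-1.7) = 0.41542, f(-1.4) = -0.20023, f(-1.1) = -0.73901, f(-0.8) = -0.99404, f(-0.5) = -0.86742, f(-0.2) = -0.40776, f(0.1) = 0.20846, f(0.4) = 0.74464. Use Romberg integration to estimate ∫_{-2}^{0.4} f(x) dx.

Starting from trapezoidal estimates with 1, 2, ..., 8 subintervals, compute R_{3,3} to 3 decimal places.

R_{0,0} (trapezoid, 1 panel, h=2.4000): 1.93946
R_{1,0} (trapezoid, 2 panels, h=1.2000): -0.22312
R_{2,0} (trapezoid, 4 panels, h=0.6000): -0.47635
R_{3,0} (trapezoid, 8 panels, h=0.3000): -0.53294
R_{1,1} = -0.22312 + (-0.22312 − 1.93946)/3 = -0.94398
R_{2,1} = -0.47635 + (-0.47635 − (-0.22312))/3 = -0.56076
R_{3,1} = -0.53294 + (-0.53294 − (-0.47635))/3 = -0.55180
R_{2,2} = -0.56076 + (-0.56076 − (-0.94398))/15 = -0.53521
R_{3,2} = -0.55180 + (-0.55180 − (-0.56076))/15 = -0.55120
R_{3,3} = -0.55120 + (-0.55120 − (-0.53521))/63 = -0.55145

-0.551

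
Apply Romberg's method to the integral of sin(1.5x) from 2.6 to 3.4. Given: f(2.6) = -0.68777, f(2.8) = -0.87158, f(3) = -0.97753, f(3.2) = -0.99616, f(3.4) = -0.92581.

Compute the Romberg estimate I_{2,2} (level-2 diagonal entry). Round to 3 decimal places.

I_{0,0} (trapezoid, 1 panel, h=0.8000): -0.64543
I_{1,0} (trapezoid, 2 panels, h=0.4000): -0.71373
I_{2,0} (trapezoid, 4 panels, h=0.2000): -0.73041
I_{1,1} = -0.71373 + (-0.71373 − (-0.64543))/3 = -0.73650
I_{2,1} = -0.73041 + (-0.73041 − (-0.71373))/3 = -0.73597
I_{2,2} = -0.73597 + (-0.73597 − (-0.73650))/15 = -0.73593

-0.736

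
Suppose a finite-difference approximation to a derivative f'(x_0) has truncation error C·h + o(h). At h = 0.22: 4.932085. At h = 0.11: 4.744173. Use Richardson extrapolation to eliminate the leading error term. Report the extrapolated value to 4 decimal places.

4.5563

Extrapolated value = (2·A(h/2) − A(h)) / (2 − 1)
= (2·4.744173 − 4.932085) / 1
= 4.556261 / 1 = 4.556261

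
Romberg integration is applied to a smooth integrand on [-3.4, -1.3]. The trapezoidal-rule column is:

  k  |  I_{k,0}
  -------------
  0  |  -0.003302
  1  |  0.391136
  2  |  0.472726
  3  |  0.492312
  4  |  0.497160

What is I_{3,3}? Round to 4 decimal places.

0.4988

I_{1,1} = 0.391136 + (0.391136 − (-0.003302))/3 = 0.522615
I_{2,1} = (4·0.472726 − 0.391136) / 3 = 0.499923
I_{3,1} = (4·0.492312 − 0.472726) / 3 = 0.498841
I_{2,2} = (16·0.499923 − 0.522615) / 15 = 0.498410
I_{3,2} = 0.498841 + (0.498841 − 0.499923)/15 = 0.498769
I_{3,3} = 0.498769 + (0.498769 − 0.498410)/63 = 0.498775
(Column j=1 coincides with Simpson's rule on the same nodes.)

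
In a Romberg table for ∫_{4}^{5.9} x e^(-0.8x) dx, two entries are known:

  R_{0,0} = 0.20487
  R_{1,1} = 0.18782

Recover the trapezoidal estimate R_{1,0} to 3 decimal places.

0.192

From R_{1,1} = (4·R_{1,0} − R_{0,0})/3, solve for R_{1,0}:
4·R_{1,0} = 3·0.18782 + 0.20487 = 0.76833
R_{1,0} = 0.19208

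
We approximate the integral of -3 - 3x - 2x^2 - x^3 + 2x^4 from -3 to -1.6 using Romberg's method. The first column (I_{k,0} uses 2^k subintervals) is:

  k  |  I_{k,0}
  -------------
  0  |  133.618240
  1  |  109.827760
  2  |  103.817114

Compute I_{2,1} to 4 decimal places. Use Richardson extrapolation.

I_{2,1} = 103.817114 + (103.817114 − 109.827760)/3 = 101.813565
(Column j=1 coincides with Simpson's rule on the same nodes.)

101.8136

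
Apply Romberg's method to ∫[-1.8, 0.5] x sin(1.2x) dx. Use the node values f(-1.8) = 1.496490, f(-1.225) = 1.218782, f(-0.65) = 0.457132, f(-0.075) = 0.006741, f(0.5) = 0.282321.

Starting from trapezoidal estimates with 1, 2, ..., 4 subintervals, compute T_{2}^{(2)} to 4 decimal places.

1.4606

T_{0}^{(0)} (trapezoid, 1 panel, h=2.3000): 2.045633
T_{1}^{(0)} (trapezoid, 2 panels, h=1.1500): 1.548518
T_{2}^{(0)} (trapezoid, 4 panels, h=0.5750): 1.478935
T_{1}^{(1)} = 1.548518 + (1.548518 − 2.045633)/3 = 1.382813
T_{2}^{(1)} = 1.478935 + (1.478935 − 1.548518)/3 = 1.455741
T_{2}^{(2)} = 1.455741 + (1.455741 − 1.382813)/15 = 1.460603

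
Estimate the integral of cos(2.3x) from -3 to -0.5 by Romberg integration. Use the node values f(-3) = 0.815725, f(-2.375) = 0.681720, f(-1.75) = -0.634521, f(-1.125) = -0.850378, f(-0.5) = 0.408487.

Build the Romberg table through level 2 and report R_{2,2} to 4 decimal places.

-0.1234

R_{0,0} (trapezoid, 1 panel, h=2.5000): 1.530265
R_{1,0} (trapezoid, 2 panels, h=1.2500): -0.028019
R_{2,0} (trapezoid, 4 panels, h=0.6250): -0.119421
R_{1,1} = -0.028019 + (-0.028019 − 1.530265)/3 = -0.547447
R_{2,1} = -0.119421 + (-0.119421 − (-0.028019))/3 = -0.149888
R_{2,2} = -0.149888 + (-0.149888 − (-0.547447))/15 = -0.123384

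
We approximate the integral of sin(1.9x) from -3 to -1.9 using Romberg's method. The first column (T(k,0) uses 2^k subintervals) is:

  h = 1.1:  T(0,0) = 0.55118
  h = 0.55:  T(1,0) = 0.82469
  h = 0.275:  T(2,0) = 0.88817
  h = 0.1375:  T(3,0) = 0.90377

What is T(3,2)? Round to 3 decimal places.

T(2,1) = (4·0.88817 − 0.82469) / 3 = 0.90933
T(3,1) = (4·0.90377 − 0.88817) / 3 = 0.90897
T(3,2) = 0.90897 + (0.90897 − 0.90933)/15 = 0.90895

0.909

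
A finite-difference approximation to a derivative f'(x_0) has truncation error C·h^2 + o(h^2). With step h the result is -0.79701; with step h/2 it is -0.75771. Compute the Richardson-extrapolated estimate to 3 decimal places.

Extrapolated value = (4·A(h/2) − A(h)) / (4 − 1)
= (4·(-0.75771) − (-0.79701)) / 3
= -2.23383 / 3 = -0.74461

-0.745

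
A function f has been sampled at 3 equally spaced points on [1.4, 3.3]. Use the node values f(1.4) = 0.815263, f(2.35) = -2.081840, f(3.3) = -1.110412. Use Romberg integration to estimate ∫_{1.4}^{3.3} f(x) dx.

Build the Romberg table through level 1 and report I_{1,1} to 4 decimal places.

I_{0,0} (trapezoid, 1 panel, h=1.9000): -0.280392
I_{1,0} (trapezoid, 2 panels, h=0.9500): -2.117944
I_{1,1} = -2.117944 + (-2.117944 − (-0.280392))/3 = -2.730461

-2.7305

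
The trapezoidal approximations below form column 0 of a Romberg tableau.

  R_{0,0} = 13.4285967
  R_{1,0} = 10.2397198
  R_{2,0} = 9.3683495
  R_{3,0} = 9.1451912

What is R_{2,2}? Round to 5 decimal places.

Richardson extrapolation on the trapezoidal column (denominator 4−1=3):
R_{1,1} = 10.2397198 + (10.2397198 − 13.4285967)/3 = 9.1767608
R_{2,1} = (4·9.3683495 − 10.2397198) / 3 = 9.0778927
R_{2,2} = (16·9.0778927 − 9.1767608) / 15 = 9.0713015
(Column j=1 coincides with Simpson's rule on the same nodes.)

9.07130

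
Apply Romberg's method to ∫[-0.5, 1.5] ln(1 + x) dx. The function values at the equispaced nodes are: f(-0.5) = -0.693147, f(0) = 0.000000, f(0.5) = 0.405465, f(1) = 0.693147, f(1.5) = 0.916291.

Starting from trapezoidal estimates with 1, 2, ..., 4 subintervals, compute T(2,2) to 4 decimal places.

T(0,0) (trapezoid, 1 panel, h=2.0000): 0.223144
T(1,0) (trapezoid, 2 panels, h=1.0000): 0.517037
T(2,0) (trapezoid, 4 panels, h=0.5000): 0.605092
T(1,1) = 0.517037 + (0.517037 − 0.223144)/3 = 0.615001
T(2,1) = 0.605092 + (0.605092 − 0.517037)/3 = 0.634444
T(2,2) = 0.634444 + (0.634444 − 0.615001)/15 = 0.635740

0.6357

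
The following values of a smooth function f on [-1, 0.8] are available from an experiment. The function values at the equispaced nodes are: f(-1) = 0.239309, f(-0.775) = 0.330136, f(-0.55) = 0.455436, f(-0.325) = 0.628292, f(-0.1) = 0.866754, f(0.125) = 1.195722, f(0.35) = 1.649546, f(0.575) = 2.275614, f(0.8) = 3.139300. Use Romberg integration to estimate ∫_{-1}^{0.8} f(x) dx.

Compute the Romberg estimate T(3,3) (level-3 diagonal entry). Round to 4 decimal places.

2.0280

T(0,0) (trapezoid, 1 panel, h=1.8000): 3.040748
T(1,0) (trapezoid, 2 panels, h=0.9000): 2.300453
T(2,0) (trapezoid, 4 panels, h=0.4500): 2.097468
T(3,0) (trapezoid, 8 panels, h=0.2250): 2.045431
T(1,1) = 2.300453 + (2.300453 − 3.040748)/3 = 2.053688
T(2,1) = 2.097468 + (2.097468 − 2.300453)/3 = 2.029806
T(3,1) = 2.045431 + (2.045431 − 2.097468)/3 = 2.028085
T(2,2) = 2.029806 + (2.029806 − 2.053688)/15 = 2.028214
T(3,2) = 2.028085 + (2.028085 − 2.029806)/15 = 2.027970
T(3,3) = 2.027970 + (2.027970 − 2.028214)/63 = 2.027966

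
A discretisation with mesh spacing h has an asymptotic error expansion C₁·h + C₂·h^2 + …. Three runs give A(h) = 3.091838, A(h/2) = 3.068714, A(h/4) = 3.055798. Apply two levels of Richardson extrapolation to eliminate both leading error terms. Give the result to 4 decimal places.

3.0420

First eliminate the h term (factor 2^1 = 2):
  B₁ = (2·3.068714 − 3.091838)/1 = 3.045590
  B₂ = (2·3.055798 − 3.068714)/1 = 3.042882
Then eliminate the h^2 term (factor 2^2 = 4):
  (4·3.042882 − 3.045590)/3 = 3.041979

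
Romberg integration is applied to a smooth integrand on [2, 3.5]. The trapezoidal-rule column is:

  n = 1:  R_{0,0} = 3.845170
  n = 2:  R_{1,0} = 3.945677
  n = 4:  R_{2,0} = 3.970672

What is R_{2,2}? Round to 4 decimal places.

3.9790

Richardson extrapolation on the trapezoidal column (denominator 4−1=3):
R_{1,1} = 3.945677 + (3.945677 − 3.845170)/3 = 3.979179
R_{2,1} = 3.970672 + (3.970672 − 3.945677)/3 = 3.979004
R_{2,2} = (16·3.979004 − 3.979179) / 15 = 3.978992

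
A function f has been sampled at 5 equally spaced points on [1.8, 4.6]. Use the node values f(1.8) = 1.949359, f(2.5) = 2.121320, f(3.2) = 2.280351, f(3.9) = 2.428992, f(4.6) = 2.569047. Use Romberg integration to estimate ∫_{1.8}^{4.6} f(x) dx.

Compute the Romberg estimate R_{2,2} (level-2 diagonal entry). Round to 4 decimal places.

6.3654

R_{0,0} (trapezoid, 1 panel, h=2.8000): 6.325768
R_{1,0} (trapezoid, 2 panels, h=1.4000): 6.355376
R_{2,0} (trapezoid, 4 panels, h=0.7000): 6.362906
R_{1,1} = 6.355376 + (6.355376 − 6.325768)/3 = 6.365245
R_{2,1} = 6.362906 + (6.362906 − 6.355376)/3 = 6.365416
R_{2,2} = 6.365416 + (6.365416 − 6.365245)/15 = 6.365427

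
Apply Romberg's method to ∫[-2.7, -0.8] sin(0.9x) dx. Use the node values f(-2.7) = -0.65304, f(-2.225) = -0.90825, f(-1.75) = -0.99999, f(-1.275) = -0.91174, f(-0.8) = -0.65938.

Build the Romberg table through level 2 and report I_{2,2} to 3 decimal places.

I_{0,0} (trapezoid, 1 panel, h=1.9000): -1.24680
I_{1,0} (trapezoid, 2 panels, h=0.9500): -1.57339
I_{2,0} (trapezoid, 4 panels, h=0.4750): -1.65119
I_{1,1} = -1.57339 + (-1.57339 − (-1.24680))/3 = -1.68225
I_{2,1} = -1.65119 + (-1.65119 − (-1.57339))/3 = -1.67712
I_{2,2} = -1.67712 + (-1.67712 − (-1.68225))/15 = -1.67678

-1.677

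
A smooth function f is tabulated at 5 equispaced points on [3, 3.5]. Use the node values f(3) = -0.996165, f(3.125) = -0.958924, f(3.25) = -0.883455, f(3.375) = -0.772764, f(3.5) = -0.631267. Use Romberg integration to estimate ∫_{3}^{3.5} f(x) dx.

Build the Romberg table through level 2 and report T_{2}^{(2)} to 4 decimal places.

-0.4300

T_{0}^{(0)} (trapezoid, 1 panel, h=0.5000): -0.406858
T_{1}^{(0)} (trapezoid, 2 panels, h=0.2500): -0.424293
T_{2}^{(0)} (trapezoid, 4 panels, h=0.1250): -0.428607
T_{1}^{(1)} = -0.424293 + (-0.424293 − (-0.406858))/3 = -0.430105
T_{2}^{(1)} = -0.428607 + (-0.428607 − (-0.424293))/3 = -0.430045
T_{2}^{(2)} = -0.430045 + (-0.430045 − (-0.430105))/15 = -0.430041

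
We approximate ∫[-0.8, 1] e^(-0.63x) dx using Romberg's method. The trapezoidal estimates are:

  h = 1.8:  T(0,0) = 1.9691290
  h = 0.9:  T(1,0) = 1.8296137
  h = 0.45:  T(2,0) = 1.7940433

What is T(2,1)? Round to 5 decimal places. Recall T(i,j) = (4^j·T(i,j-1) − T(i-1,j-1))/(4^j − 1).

Richardson extrapolation on the trapezoidal column (denominator 4−1=3):
T(2,1) = 1.7940433 + (1.7940433 − 1.8296137)/3 = 1.7821865

1.78219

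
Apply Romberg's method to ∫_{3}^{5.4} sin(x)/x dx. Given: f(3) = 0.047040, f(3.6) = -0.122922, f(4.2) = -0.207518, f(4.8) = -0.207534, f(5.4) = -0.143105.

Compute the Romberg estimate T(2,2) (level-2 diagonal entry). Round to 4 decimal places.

-0.3663

T(0,0) (trapezoid, 1 panel, h=2.4000): -0.115278
T(1,0) (trapezoid, 2 panels, h=1.2000): -0.306661
T(2,0) (trapezoid, 4 panels, h=0.6000): -0.351604
T(1,1) = -0.306661 + (-0.306661 − (-0.115278))/3 = -0.370455
T(2,1) = -0.351604 + (-0.351604 − (-0.306661))/3 = -0.366585
T(2,2) = -0.366585 + (-0.366585 − (-0.370455))/15 = -0.366327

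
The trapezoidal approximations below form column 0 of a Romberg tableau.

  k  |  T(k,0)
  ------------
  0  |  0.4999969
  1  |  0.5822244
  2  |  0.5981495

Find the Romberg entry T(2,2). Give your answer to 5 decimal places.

0.60305

T(1,1) = 0.5822244 + (0.5822244 − 0.4999969)/3 = 0.6096336
T(2,1) = 0.5981495 + (0.5981495 − 0.5822244)/3 = 0.6034579
T(2,2) = (16·0.6034579 − 0.6096336) / 15 = 0.6030462
(Column j=1 coincides with Simpson's rule on the same nodes.)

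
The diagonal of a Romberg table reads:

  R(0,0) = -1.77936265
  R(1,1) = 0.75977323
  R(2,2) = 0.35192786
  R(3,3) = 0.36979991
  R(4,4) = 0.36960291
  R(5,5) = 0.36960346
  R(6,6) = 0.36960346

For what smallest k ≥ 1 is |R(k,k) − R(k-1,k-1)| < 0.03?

|R(1,1) − R(0,0)| = 2.53913588 ≥ 0.03
|R(2,2) − R(1,1)| = 0.40784537 ≥ 0.03
|R(3,3) − R(2,2)| = 0.01787205 < 0.03

k = 3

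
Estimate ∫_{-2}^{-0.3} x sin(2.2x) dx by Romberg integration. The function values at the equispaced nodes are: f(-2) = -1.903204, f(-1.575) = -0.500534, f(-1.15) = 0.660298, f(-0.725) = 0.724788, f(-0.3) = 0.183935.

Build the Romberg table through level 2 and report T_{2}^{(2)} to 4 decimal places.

0.0579

T_{0}^{(0)} (trapezoid, 1 panel, h=1.7000): -1.461379
T_{1}^{(0)} (trapezoid, 2 panels, h=0.8500): -0.169436
T_{2}^{(0)} (trapezoid, 4 panels, h=0.4250): 0.010590
T_{1}^{(1)} = -0.169436 + (-0.169436 − (-1.461379))/3 = 0.261212
T_{2}^{(1)} = 0.010590 + (0.010590 − (-0.169436))/3 = 0.070599
T_{2}^{(2)} = 0.070599 + (0.070599 − 0.261212)/15 = 0.057891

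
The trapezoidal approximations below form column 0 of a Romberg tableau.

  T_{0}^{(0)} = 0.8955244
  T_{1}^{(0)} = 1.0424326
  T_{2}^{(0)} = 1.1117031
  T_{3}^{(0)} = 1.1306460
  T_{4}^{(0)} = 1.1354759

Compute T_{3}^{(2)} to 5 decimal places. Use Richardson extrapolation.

T_{2}^{(1)} = 1.1117031 + (1.1117031 − 1.0424326)/3 = 1.1347933
T_{3}^{(1)} = (4·1.1306460 − 1.1117031) / 3 = 1.1369603
T_{3}^{(2)} = (16·1.1369603 − 1.1347933) / 15 = 1.1371048

1.13710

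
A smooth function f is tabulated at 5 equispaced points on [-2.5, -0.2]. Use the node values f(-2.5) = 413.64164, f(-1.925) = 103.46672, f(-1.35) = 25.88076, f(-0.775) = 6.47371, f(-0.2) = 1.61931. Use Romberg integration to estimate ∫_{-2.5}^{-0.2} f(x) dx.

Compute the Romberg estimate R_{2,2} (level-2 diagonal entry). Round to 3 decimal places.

R_{0,0} (trapezoid, 1 panel, h=2.3000): 477.55009
R_{1,0} (trapezoid, 2 panels, h=1.1500): 268.53792
R_{2,0} (trapezoid, 4 panels, h=0.5750): 197.48471
R_{1,1} = 268.53792 + (268.53792 − 477.55009)/3 = 198.86720
R_{2,1} = 197.48471 + (197.48471 − 268.53792)/3 = 173.80031
R_{2,2} = 173.80031 + (173.80031 − 198.86720)/15 = 172.12918

172.129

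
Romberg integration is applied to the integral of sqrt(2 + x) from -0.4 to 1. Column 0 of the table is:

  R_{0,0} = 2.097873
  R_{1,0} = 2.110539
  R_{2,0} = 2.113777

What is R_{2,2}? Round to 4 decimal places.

Richardson extrapolation on the trapezoidal column (denominator 4−1=3):
R_{1,1} = 2.110539 + (2.110539 − 2.097873)/3 = 2.114761
R_{2,1} = (4·2.113777 − 2.110539) / 3 = 2.114856
R_{2,2} = (16·2.114856 − 2.114761) / 15 = 2.114862
(Column j=1 coincides with Simpson's rule on the same nodes.)

2.1149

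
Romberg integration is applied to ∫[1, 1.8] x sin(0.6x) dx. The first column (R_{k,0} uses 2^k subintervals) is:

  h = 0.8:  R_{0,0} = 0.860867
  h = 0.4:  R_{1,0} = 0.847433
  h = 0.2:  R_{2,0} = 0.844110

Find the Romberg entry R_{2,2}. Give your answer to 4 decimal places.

0.8430

R_{1,1} = 0.847433 + (0.847433 − 0.860867)/3 = 0.842955
R_{2,1} = 0.844110 + (0.844110 − 0.847433)/3 = 0.843002
R_{2,2} = (16·0.843002 − 0.842955) / 15 = 0.843005
(Column j=1 coincides with Simpson's rule on the same nodes.)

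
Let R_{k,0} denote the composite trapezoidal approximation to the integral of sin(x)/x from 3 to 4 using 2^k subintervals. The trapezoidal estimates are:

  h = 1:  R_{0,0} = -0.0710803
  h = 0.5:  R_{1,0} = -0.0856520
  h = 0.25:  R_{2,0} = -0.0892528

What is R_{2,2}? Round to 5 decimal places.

Richardson extrapolation on the trapezoidal column (denominator 4−1=3):
R_{1,1} = (4·(-0.0856520) − (-0.0710803)) / 3 = -0.0905092
R_{2,1} = -0.0892528 + (-0.0892528 − (-0.0856520))/3 = -0.0904531
R_{2,2} = -0.0904531 + (-0.0904531 − (-0.0905092))/15 = -0.0904494

-0.09045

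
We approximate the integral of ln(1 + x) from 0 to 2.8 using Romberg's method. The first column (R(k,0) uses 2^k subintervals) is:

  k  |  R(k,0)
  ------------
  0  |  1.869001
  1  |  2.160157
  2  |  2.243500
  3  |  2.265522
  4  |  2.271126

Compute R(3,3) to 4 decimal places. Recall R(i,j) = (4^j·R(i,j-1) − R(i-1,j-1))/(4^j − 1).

2.2730

Richardson extrapolation on the trapezoidal column (denominator 4−1=3):
R(1,1) = (4·2.160157 − 1.869001) / 3 = 2.257209
R(2,1) = (4·2.243500 − 2.160157) / 3 = 2.271281
R(3,1) = (4·2.265522 − 2.243500) / 3 = 2.272863
R(2,2) = 2.271281 + (2.271281 − 2.257209)/15 = 2.272219
R(3,2) = (16·2.272863 − 2.271281) / 15 = 2.272968
R(3,3) = 2.272968 + (2.272968 − 2.272219)/63 = 2.272980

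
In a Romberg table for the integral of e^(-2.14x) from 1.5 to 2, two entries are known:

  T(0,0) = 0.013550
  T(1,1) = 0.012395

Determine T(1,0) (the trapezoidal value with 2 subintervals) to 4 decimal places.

From T(1,1) = (4·T(1,0) − T(0,0))/3, solve for T(1,0):
4·T(1,0) = 3·0.012395 + 0.013550 = 0.050735
T(1,0) = 0.012684

0.0127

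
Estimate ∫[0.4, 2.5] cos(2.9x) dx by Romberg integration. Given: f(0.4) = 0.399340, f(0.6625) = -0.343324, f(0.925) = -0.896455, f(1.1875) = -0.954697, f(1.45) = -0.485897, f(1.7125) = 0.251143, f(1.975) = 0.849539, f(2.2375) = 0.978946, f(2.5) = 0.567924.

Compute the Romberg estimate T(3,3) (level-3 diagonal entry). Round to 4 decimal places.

-0.0326

T(0,0) (trapezoid, 1 panel, h=2.1000): 1.015627
T(1,0) (trapezoid, 2 panels, h=1.0500): -0.002378
T(2,0) (trapezoid, 4 panels, h=0.5250): -0.025820
T(3,0) (trapezoid, 8 panels, h=0.2625): -0.030742
T(1,1) = -0.002378 + (-0.002378 − 1.015627)/3 = -0.341713
T(2,1) = -0.025820 + (-0.025820 − (-0.002378))/3 = -0.033634
T(3,1) = -0.030742 + (-0.030742 − (-0.025820))/3 = -0.032383
T(2,2) = -0.033634 + (-0.033634 − (-0.341713))/15 = -0.013095
T(3,2) = -0.032383 + (-0.032383 − (-0.033634))/15 = -0.032300
T(3,3) = -0.032300 + (-0.032300 − (-0.013095))/63 = -0.032605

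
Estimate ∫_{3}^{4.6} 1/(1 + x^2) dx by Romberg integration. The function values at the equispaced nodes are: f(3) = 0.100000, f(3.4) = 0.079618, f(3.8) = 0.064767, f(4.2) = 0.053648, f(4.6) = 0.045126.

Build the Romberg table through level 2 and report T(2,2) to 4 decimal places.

0.1077

T(0,0) (trapezoid, 1 panel, h=1.6000): 0.116101
T(1,0) (trapezoid, 2 panels, h=0.8000): 0.109864
T(2,0) (trapezoid, 4 panels, h=0.4000): 0.108238
T(1,1) = 0.109864 + (0.109864 − 0.116101)/3 = 0.107785
T(2,1) = 0.108238 + (0.108238 − 0.109864)/3 = 0.107696
T(2,2) = 0.107696 + (0.107696 − 0.107785)/15 = 0.107690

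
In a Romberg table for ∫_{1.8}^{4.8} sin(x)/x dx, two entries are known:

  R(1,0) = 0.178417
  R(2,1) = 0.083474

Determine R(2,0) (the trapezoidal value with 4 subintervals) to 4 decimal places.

0.1072

From R(2,1) = (4·R(2,0) − R(1,0))/3, solve for R(2,0):
4·R(2,0) = 3·0.083474 + 0.178417 = 0.428839
R(2,0) = 0.107210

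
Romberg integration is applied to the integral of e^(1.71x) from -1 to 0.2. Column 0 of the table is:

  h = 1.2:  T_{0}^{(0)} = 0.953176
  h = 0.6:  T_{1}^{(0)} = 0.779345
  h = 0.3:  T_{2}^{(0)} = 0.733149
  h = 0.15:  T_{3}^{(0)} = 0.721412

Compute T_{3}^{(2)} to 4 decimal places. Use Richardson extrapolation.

Richardson extrapolation on the trapezoidal column (denominator 4−1=3):
T_{2}^{(1)} = 0.733149 + (0.733149 − 0.779345)/3 = 0.717750
T_{3}^{(1)} = (4·0.721412 − 0.733149) / 3 = 0.717500
T_{3}^{(2)} = (16·0.717500 − 0.717750) / 15 = 0.717483

0.7175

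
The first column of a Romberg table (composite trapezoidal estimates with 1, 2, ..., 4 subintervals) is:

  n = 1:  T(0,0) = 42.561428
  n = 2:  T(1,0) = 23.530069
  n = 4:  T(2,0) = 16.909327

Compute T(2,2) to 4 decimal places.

T(1,1) = (4·23.530069 − 42.561428) / 3 = 17.186283
T(2,1) = (4·16.909327 − 23.530069) / 3 = 14.702413
T(2,2) = 14.702413 + (14.702413 − 17.186283)/15 = 14.536822

14.5368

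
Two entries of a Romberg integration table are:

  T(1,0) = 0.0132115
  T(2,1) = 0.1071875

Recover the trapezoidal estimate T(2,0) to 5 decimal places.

From T(2,1) = (4·T(2,0) − T(1,0))/3, solve for T(2,0):
4·T(2,0) = 3·0.1071875 + 0.0132115 = 0.3347740
T(2,0) = 0.0836935

0.08369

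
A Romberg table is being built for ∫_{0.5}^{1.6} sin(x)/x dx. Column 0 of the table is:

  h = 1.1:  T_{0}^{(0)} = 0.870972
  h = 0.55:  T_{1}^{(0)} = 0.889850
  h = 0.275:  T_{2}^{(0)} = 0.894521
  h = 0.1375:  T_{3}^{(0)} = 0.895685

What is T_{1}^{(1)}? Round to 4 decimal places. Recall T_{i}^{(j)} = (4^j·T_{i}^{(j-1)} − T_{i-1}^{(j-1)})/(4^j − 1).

T_{1}^{(1)} = (4·0.889850 − 0.870972) / 3 = 0.896143
(Column j=1 coincides with Simpson's rule on the same nodes.)

0.8961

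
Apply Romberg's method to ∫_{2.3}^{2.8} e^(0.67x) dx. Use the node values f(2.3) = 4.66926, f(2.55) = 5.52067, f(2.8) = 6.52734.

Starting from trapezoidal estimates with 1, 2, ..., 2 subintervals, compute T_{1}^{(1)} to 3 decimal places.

2.773

T_{0}^{(0)} (trapezoid, 1 panel, h=0.5000): 2.79915
T_{1}^{(0)} (trapezoid, 2 panels, h=0.2500): 2.77974
T_{1}^{(1)} = 2.77974 + (2.77974 − 2.79915)/3 = 2.77327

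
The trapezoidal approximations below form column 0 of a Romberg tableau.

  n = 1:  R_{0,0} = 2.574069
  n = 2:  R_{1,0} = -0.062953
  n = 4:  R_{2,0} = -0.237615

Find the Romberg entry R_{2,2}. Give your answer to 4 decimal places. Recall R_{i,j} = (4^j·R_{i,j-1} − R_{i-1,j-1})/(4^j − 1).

R_{1,1} = (4·(-0.062953) − 2.574069) / 3 = -0.941960
R_{2,1} = (4·(-0.237615) − (-0.062953)) / 3 = -0.295836
R_{2,2} = (16·(-0.295836) − (-0.941960)) / 15 = -0.252761

-0.2528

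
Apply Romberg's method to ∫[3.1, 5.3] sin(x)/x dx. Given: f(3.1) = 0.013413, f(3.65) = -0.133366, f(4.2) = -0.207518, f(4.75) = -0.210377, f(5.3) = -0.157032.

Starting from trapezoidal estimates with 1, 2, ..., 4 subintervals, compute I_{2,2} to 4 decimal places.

I_{0,0} (trapezoid, 1 panel, h=2.2000): -0.157981
I_{1,0} (trapezoid, 2 panels, h=1.1000): -0.307260
I_{2,0} (trapezoid, 4 panels, h=0.5500): -0.342689
I_{1,1} = -0.307260 + (-0.307260 − (-0.157981))/3 = -0.357020
I_{2,1} = -0.342689 + (-0.342689 − (-0.307260))/3 = -0.354499
I_{2,2} = -0.354499 + (-0.354499 − (-0.357020))/15 = -0.354331

-0.3543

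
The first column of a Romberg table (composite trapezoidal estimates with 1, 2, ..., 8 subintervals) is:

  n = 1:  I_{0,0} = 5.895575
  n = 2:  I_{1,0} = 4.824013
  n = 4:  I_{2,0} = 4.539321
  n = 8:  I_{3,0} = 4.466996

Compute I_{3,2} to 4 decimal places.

I_{2,1} = 4.539321 + (4.539321 − 4.824013)/3 = 4.444424
I_{3,1} = 4.466996 + (4.466996 − 4.539321)/3 = 4.442888
I_{3,2} = 4.442888 + (4.442888 − 4.444424)/15 = 4.442786

4.4428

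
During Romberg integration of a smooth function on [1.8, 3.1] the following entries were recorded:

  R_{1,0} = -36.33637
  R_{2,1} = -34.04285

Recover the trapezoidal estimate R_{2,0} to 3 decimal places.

From R_{2,1} = (4·R_{2,0} − R_{1,0})/3, solve for R_{2,0}:
4·R_{2,0} = 3·(-34.04285) + (-36.33637) = -138.46492
R_{2,0} = -34.61623

-34.616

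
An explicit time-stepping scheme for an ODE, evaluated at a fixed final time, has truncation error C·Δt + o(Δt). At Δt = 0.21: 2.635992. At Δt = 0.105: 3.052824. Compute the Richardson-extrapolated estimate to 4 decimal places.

3.4697

The leading error scales as Δt; refining by a factor of 2 reduces it by 2^1 = 2.
Extrapolated value = (2·A(Δt/2) − A(Δt)) / (2 − 1)
= (2·3.052824 − 2.635992) / 1
= 3.469656 / 1 = 3.469656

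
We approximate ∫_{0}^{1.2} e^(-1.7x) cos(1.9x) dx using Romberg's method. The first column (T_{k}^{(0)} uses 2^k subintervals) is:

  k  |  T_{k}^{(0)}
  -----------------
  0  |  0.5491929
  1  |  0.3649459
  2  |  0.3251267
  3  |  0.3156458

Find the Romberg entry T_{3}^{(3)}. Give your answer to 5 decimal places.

0.31253

T_{1}^{(1)} = 0.3649459 + (0.3649459 − 0.5491929)/3 = 0.3035302
T_{2}^{(1)} = 0.3251267 + (0.3251267 − 0.3649459)/3 = 0.3118536
T_{3}^{(1)} = (4·0.3156458 − 0.3251267) / 3 = 0.3124855
T_{2}^{(2)} = (16·0.3118536 − 0.3035302) / 15 = 0.3124085
T_{3}^{(2)} = (16·0.3124855 − 0.3118536) / 15 = 0.3125276
T_{3}^{(3)} = 0.3125276 + (0.3125276 − 0.3124085)/63 = 0.3125295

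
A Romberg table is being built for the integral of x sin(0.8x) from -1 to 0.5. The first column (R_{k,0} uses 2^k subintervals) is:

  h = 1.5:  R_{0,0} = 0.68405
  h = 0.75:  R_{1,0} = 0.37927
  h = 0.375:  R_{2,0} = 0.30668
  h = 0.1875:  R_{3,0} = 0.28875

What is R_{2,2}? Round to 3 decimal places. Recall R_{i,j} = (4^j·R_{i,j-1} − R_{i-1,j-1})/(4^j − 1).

0.283

R_{1,1} = (4·0.37927 − 0.68405) / 3 = 0.27768
R_{2,1} = 0.30668 + (0.30668 − 0.37927)/3 = 0.28248
R_{2,2} = 0.28248 + (0.28248 − 0.27768)/15 = 0.28280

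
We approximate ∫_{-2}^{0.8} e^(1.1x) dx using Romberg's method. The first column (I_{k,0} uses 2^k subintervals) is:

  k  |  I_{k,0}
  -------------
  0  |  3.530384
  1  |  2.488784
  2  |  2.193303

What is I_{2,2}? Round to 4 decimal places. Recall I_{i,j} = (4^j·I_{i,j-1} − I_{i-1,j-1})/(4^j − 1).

Richardson extrapolation on the trapezoidal column (denominator 4−1=3):
I_{1,1} = 2.488784 + (2.488784 − 3.530384)/3 = 2.141584
I_{2,1} = 2.193303 + (2.193303 − 2.488784)/3 = 2.094809
I_{2,2} = 2.094809 + (2.094809 − 2.141584)/15 = 2.091691
(Column j=1 coincides with Simpson's rule on the same nodes.)

2.0917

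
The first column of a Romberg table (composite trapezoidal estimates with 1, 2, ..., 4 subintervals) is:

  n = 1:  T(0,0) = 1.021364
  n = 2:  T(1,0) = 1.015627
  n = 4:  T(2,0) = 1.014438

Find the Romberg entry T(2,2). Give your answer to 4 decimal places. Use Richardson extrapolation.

Richardson extrapolation on the trapezoidal column (denominator 4−1=3):
T(1,1) = (4·1.015627 − 1.021364) / 3 = 1.013715
T(2,1) = 1.014438 + (1.014438 − 1.015627)/3 = 1.014042
T(2,2) = 1.014042 + (1.014042 − 1.013715)/15 = 1.014064

1.0141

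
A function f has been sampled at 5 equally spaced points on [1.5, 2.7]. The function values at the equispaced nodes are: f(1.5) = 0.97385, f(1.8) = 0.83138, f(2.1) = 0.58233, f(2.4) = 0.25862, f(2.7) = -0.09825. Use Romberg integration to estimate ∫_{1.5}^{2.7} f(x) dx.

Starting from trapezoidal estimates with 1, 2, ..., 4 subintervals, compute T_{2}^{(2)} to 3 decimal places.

T_{0}^{(0)} (trapezoid, 1 panel, h=1.2000): 0.52536
T_{1}^{(0)} (trapezoid, 2 panels, h=0.6000): 0.61208
T_{2}^{(0)} (trapezoid, 4 panels, h=0.3000): 0.63304
T_{1}^{(1)} = 0.61208 + (0.61208 − 0.52536)/3 = 0.64099
T_{2}^{(1)} = 0.63304 + (0.63304 − 0.61208)/3 = 0.64003
T_{2}^{(2)} = 0.64003 + (0.64003 − 0.64099)/15 = 0.63997

0.640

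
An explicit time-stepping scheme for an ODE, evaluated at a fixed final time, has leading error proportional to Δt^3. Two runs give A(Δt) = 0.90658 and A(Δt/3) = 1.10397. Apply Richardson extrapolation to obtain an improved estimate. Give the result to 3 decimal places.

1.112

The leading error scales as Δt^3; refining by a factor of 3 reduces it by 3^3 = 27.
Extrapolated value = (27·A(Δt/3) − A(Δt)) / (27 − 1)
= (27·1.10397 − 0.90658) / 26
= 28.90061 / 26 = 1.11156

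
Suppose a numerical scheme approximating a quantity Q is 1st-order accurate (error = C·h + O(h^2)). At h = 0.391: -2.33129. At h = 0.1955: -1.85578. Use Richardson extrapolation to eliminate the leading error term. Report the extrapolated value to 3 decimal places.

-1.380

The leading error scales as h; refining by a factor of 2 reduces it by 2^1 = 2.
Extrapolated value = (2·A(h/2) − A(h)) / (2 − 1)
= (2·(-1.85578) − (-2.33129)) / 1
= -1.38027 / 1 = -1.38027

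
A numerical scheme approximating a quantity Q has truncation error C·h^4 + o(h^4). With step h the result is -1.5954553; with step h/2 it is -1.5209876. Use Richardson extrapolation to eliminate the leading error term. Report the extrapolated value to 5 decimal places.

The leading error scales as h^4; refining by a factor of 2 reduces it by 2^4 = 16.
Extrapolated value = (16·A(h/2) − A(h)) / (16 − 1)
= (16·(-1.5209876) − (-1.5954553)) / 15
= -22.7403463 / 15 = -1.5160231

-1.51602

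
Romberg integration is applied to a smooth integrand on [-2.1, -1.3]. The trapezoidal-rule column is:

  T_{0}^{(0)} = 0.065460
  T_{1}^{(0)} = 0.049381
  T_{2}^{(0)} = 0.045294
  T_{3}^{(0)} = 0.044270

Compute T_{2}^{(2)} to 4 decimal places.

Richardson extrapolation on the trapezoidal column (denominator 4−1=3):
T_{1}^{(1)} = 0.049381 + (0.049381 − 0.065460)/3 = 0.044021
T_{2}^{(1)} = (4·0.045294 − 0.049381) / 3 = 0.043932
T_{2}^{(2)} = (16·0.043932 − 0.044021) / 15 = 0.043926

0.0439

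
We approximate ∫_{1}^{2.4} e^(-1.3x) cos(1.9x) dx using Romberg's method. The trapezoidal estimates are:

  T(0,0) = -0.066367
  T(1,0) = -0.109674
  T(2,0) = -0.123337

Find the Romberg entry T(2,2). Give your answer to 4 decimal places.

Richardson extrapolation on the trapezoidal column (denominator 4−1=3):
T(1,1) = -0.109674 + (-0.109674 − (-0.066367))/3 = -0.124110
T(2,1) = -0.123337 + (-0.123337 − (-0.109674))/3 = -0.127891
T(2,2) = (16·(-0.127891) − (-0.124110)) / 15 = -0.128143

-0.1281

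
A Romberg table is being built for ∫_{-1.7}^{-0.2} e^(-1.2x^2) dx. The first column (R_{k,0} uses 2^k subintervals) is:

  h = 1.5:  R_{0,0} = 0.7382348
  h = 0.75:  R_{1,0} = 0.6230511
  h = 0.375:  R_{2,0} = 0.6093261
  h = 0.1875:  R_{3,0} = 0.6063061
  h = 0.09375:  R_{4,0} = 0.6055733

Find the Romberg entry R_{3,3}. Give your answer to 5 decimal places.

Richardson extrapolation on the trapezoidal column (denominator 4−1=3):
R_{1,1} = 0.6230511 + (0.6230511 − 0.7382348)/3 = 0.5846565
R_{2,1} = 0.6093261 + (0.6093261 − 0.6230511)/3 = 0.6047511
R_{3,1} = 0.6063061 + (0.6063061 − 0.6093261)/3 = 0.6052994
R_{2,2} = 0.6047511 + (0.6047511 − 0.5846565)/15 = 0.6060907
R_{3,2} = (16·0.6052994 − 0.6047511) / 15 = 0.6053360
R_{3,3} = 0.6053360 + (0.6053360 − 0.6060907)/63 = 0.6053240

0.60532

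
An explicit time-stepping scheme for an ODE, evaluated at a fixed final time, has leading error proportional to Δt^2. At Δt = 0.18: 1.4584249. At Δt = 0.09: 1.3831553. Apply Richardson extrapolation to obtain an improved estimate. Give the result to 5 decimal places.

1.35807

The leading error scales as Δt^2; refining by a factor of 2 reduces it by 2^2 = 4.
Extrapolated value = (4·A(Δt/2) − A(Δt)) / (4 − 1)
= (4·1.3831553 − 1.4584249) / 3
= 4.0741963 / 3 = 1.3580654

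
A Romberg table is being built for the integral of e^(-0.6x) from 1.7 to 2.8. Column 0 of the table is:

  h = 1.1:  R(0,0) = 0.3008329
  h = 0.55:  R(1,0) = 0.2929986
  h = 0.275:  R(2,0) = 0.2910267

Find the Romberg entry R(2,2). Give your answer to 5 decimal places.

0.29037

Richardson extrapolation on the trapezoidal column (denominator 4−1=3):
R(1,1) = 0.2929986 + (0.2929986 − 0.3008329)/3 = 0.2903872
R(2,1) = (4·0.2910267 − 0.2929986) / 3 = 0.2903694
R(2,2) = (16·0.2903694 − 0.2903872) / 15 = 0.2903682
(Column j=1 coincides with Simpson's rule on the same nodes.)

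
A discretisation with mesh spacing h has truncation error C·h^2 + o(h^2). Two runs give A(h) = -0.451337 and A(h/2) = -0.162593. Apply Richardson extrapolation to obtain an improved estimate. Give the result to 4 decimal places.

The leading error scales as h^2; refining by a factor of 2 reduces it by 2^2 = 4.
Extrapolated value = (4·A(h/2) − A(h)) / (4 − 1)
= (4·(-0.162593) − (-0.451337)) / 3
= -0.199035 / 3 = -0.066345

-0.0663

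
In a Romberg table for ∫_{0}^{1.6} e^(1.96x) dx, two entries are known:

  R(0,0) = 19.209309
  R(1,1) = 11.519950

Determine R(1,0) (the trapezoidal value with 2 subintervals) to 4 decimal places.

13.4423

From R(1,1) = (4·R(1,0) − R(0,0))/3, solve for R(1,0):
4·R(1,0) = 3·11.519950 + 19.209309 = 53.769159
R(1,0) = 13.442290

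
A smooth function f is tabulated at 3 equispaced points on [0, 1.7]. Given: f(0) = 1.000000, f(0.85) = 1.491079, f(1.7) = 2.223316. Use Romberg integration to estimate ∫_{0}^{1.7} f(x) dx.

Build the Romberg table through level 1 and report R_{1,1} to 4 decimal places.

2.6032

R_{0,0} (trapezoid, 1 panel, h=1.7000): 2.739819
R_{1,0} (trapezoid, 2 panels, h=0.8500): 2.637326
R_{1,1} = 2.637326 + (2.637326 − 2.739819)/3 = 2.603162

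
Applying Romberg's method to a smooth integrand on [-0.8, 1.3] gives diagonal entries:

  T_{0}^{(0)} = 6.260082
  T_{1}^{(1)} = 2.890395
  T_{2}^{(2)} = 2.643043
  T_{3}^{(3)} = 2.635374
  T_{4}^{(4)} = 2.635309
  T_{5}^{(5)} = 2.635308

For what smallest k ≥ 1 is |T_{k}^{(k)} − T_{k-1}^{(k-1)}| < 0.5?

k = 2

|T_{1}^{(1)} − T_{0}^{(0)}| = 3.369687 ≥ 0.5
|T_{2}^{(2)} − T_{1}^{(1)}| = 0.247352 < 0.5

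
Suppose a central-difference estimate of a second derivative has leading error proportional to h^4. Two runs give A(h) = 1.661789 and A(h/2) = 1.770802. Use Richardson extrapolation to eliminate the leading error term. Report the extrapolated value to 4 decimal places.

The leading error scales as h^4; refining by a factor of 2 reduces it by 2^4 = 16.
Extrapolated value = (16·A(h/2) − A(h)) / (16 − 1)
= (16·1.770802 − 1.661789) / 15
= 26.671043 / 15 = 1.778070

1.7781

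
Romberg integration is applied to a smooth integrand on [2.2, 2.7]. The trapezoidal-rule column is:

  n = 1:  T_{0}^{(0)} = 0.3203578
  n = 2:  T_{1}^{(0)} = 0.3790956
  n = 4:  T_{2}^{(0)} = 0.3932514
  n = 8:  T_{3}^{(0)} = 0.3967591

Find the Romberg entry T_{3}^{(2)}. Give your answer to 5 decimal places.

0.39793

T_{2}^{(1)} = (4·0.3932514 − 0.3790956) / 3 = 0.3979700
T_{3}^{(1)} = (4·0.3967591 − 0.3932514) / 3 = 0.3979283
T_{3}^{(2)} = (16·0.3979283 − 0.3979700) / 15 = 0.3979255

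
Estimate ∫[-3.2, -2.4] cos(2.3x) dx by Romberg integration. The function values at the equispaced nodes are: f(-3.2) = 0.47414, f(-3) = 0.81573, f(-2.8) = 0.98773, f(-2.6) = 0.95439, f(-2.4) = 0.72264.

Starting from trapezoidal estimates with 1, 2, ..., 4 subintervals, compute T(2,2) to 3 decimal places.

T(0,0) (trapezoid, 1 panel, h=0.8000): 0.47871
T(1,0) (trapezoid, 2 panels, h=0.4000): 0.63445
T(2,0) (trapezoid, 4 panels, h=0.2000): 0.67125
T(1,1) = 0.63445 + (0.63445 − 0.47871)/3 = 0.68636
T(2,1) = 0.67125 + (0.67125 − 0.63445)/3 = 0.68352
T(2,2) = 0.68352 + (0.68352 − 0.68636)/15 = 0.68333

0.683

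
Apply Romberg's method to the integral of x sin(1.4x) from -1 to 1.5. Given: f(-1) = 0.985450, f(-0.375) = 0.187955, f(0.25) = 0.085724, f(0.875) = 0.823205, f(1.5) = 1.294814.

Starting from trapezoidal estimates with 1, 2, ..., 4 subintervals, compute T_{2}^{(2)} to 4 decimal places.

T_{0}^{(0)} (trapezoid, 1 panel, h=2.5000): 2.850330
T_{1}^{(0)} (trapezoid, 2 panels, h=1.2500): 1.532320
T_{2}^{(0)} (trapezoid, 4 panels, h=0.6250): 1.398135
T_{1}^{(1)} = 1.532320 + (1.532320 − 2.850330)/3 = 1.092983
T_{2}^{(1)} = 1.398135 + (1.398135 − 1.532320)/3 = 1.353407
T_{2}^{(2)} = 1.353407 + (1.353407 − 1.092983)/15 = 1.370769

1.3708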